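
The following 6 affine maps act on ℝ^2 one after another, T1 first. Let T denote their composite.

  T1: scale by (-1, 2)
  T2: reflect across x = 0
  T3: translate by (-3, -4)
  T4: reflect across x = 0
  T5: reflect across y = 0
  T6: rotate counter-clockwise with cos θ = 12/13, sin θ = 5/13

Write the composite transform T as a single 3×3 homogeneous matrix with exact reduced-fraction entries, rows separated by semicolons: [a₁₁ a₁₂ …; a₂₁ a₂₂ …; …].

T1 = [-1 0 0; 0 2 0; 0 0 1]
T2·T1 = [1 0 0; 0 2 0; 0 0 1]
T3·…·T1 = [1 0 -3; 0 2 -4; 0 0 1]
T4·…·T1 = [-1 0 3; 0 2 -4; 0 0 1]
T5·…·T1 = [-1 0 3; 0 -2 4; 0 0 1]
T6·…·T1 = [-12/13 10/13 16/13; -5/13 -24/13 63/13; 0 0 1]

T = [-12/13 10/13 16/13; -5/13 -24/13 63/13; 0 0 1]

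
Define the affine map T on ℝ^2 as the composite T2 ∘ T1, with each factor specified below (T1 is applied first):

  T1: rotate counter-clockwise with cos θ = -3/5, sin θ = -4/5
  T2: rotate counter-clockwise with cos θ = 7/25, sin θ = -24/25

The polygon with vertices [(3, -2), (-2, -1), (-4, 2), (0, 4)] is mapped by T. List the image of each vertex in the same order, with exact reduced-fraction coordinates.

image vertices: (-263/125, 366/125), (278/125, 29/125), (76/25, -82/25), (-176/125, -468/125)

T1 rotate counter-clockwise with cos θ = -3/5, sin θ = -4/5: (3, -2) → (-17/5, -6/5); (-2, -1) → (2/5, 11/5); (-4, 2) → (4, 2); (0, 4) → (16/5, -12/5)
T2 rotate counter-clockwise with cos θ = 7/25, sin θ = -24/25: (-17/5, -6/5) → (-263/125, 366/125); (2/5, 11/5) → (278/125, 29/125); (4, 2) → (76/25, -82/25); (16/5, -12/5) → (-176/125, -468/125)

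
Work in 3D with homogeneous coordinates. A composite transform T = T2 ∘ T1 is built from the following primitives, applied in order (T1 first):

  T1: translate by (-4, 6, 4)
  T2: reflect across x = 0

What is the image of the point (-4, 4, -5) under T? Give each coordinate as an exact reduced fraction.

T1 translate by (-4, 6, 4): (-4, 4, -5) → (-8, 10, -1)
T2 reflect across x = 0: (-8, 10, -1) → (8, 10, -1)

T(p) = (8, 10, -1)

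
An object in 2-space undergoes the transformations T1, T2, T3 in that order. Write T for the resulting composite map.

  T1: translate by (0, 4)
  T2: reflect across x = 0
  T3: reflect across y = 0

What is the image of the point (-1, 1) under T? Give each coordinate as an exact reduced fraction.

T1 translate by (0, 4): (-1, 1) → (-1, 5)
T2 reflect across x = 0: (-1, 5) → (1, 5)
T3 reflect across y = 0: (1, 5) → (1, -5)

T(p) = (1, -5)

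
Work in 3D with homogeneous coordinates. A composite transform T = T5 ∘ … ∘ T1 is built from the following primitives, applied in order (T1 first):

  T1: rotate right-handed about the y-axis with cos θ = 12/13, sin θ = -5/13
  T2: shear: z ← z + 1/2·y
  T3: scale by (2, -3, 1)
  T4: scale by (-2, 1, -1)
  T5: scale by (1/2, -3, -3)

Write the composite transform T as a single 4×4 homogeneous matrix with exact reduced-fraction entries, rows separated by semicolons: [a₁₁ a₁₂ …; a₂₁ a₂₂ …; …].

T1 = [12/13 0 -5/13 0; 0 1 0 0; 5/13 0 12/13 0; 0 0 0 1]
T2·T1 = [12/13 0 -5/13 0; 0 1 0 0; 5/13 1/2 12/13 0; 0 0 0 1]
T3·…·T1 = [24/13 0 -10/13 0; 0 -3 0 0; 5/13 1/2 12/13 0; 0 0 0 1]
T4·…·T1 = [-48/13 0 20/13 0; 0 -3 0 0; -5/13 -1/2 -12/13 0; 0 0 0 1]
T5·…·T1 = [-24/13 0 10/13 0; 0 9 0 0; 15/13 3/2 36/13 0; 0 0 0 1]

T = [-24/13 0 10/13 0; 0 9 0 0; 15/13 3/2 36/13 0; 0 0 0 1]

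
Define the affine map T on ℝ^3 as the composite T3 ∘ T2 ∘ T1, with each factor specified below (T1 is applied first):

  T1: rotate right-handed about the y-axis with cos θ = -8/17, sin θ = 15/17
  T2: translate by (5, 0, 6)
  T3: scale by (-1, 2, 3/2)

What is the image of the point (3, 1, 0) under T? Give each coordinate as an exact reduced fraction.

T(p) = (-61/17, 2, 171/34)

T1 rotate right-handed about the y-axis with cos θ = -8/17, sin θ = 15/17: (3, 1, 0) → (-24/17, 1, -45/17)
T2 translate by (5, 0, 6): (-24/17, 1, -45/17) → (61/17, 1, 57/17)
T3 scale by (-1, 2, 3/2): (61/17, 1, 57/17) → (-61/17, 2, 171/34)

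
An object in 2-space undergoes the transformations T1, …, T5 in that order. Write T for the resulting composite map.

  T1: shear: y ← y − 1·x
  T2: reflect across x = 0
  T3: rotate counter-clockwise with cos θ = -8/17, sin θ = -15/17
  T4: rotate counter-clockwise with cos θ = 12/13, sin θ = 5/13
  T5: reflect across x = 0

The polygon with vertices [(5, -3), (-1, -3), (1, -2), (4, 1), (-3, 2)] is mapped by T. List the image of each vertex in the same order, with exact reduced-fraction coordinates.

image vertices: (1655/221, 1268/221), (461/221, -178/221), (639/221, 283/221), (576/221, 943/221), (-61/13, -45/13)

T1 shear: y ← y − 1·x: (5, -3) → (5, -8); (-1, -3) → (-1, -2); (1, -2) → (1, -3); (4, 1) → (4, -3); (-3, 2) → (-3, 5)
T2 reflect across x = 0: (5, -8) → (-5, -8); (-1, -2) → (1, -2); (1, -3) → (-1, -3); (4, -3) → (-4, -3); (-3, 5) → (3, 5)
T3 rotate counter-clockwise with cos θ = -8/17, sin θ = -15/17: (-5, -8) → (-80/17, 139/17); (1, -2) → (-38/17, 1/17); (-1, -3) → (-37/17, 39/17); (-4, -3) → (-13/17, 84/17); (3, 5) → (3, -5)
T4 rotate counter-clockwise with cos θ = 12/13, sin θ = 5/13: (-80/17, 139/17) → (-1655/221, 1268/221); (-38/17, 1/17) → (-461/221, -178/221); (-37/17, 39/17) → (-639/221, 283/221); (-13/17, 84/17) → (-576/221, 943/221); (3, -5) → (61/13, -45/13)
T5 reflect across x = 0: (-1655/221, 1268/221) → (1655/221, 1268/221); (-461/221, -178/221) → (461/221, -178/221); (-639/221, 283/221) → (639/221, 283/221); (-576/221, 943/221) → (576/221, 943/221); (61/13, -45/13) → (-61/13, -45/13)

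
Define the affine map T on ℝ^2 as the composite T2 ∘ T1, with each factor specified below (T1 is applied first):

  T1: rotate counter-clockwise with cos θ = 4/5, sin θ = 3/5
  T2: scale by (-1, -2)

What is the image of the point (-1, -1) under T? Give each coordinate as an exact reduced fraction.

T(p) = (1/5, 14/5)

T1 rotate counter-clockwise with cos θ = 4/5, sin θ = 3/5: (-1, -1) → (-1/5, -7/5)
T2 scale by (-1, -2): (-1/5, -7/5) → (1/5, 14/5)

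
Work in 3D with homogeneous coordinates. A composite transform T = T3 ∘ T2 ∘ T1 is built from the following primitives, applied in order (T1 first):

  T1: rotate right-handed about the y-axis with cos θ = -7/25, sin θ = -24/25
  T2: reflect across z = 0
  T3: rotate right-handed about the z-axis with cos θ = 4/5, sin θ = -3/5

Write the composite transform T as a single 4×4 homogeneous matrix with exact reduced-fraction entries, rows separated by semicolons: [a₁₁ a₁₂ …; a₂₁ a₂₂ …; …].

T = [-28/125 3/5 -96/125 0; 21/125 4/5 72/125 0; -24/25 0 7/25 0; 0 0 0 1]

T1 = [-7/25 0 -24/25 0; 0 1 0 0; 24/25 0 -7/25 0; 0 0 0 1]
T2·T1 = [-7/25 0 -24/25 0; 0 1 0 0; -24/25 0 7/25 0; 0 0 0 1]
T3·…·T1 = [-28/125 3/5 -96/125 0; 21/125 4/5 72/125 0; -24/25 0 7/25 0; 0 0 0 1]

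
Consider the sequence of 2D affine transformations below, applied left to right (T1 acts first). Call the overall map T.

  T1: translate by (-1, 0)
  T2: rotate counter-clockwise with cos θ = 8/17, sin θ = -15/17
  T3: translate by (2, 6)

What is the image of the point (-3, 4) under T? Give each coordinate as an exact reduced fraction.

T(p) = (62/17, 194/17)

T1 translate by (-1, 0): (-3, 4) → (-4, 4)
T2 rotate counter-clockwise with cos θ = 8/17, sin θ = -15/17: (-4, 4) → (28/17, 92/17)
T3 translate by (2, 6): (28/17, 92/17) → (62/17, 194/17)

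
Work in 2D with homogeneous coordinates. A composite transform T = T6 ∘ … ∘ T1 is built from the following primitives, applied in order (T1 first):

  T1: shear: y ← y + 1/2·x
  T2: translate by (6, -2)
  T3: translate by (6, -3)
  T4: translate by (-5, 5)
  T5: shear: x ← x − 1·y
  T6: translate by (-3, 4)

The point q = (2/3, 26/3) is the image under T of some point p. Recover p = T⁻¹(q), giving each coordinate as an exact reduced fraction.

p = (4/3, 4)

T1 = [1 0 0; 1/2 1 0; 0 0 1]
T2·T1 = [1 0 6; 1/2 1 -2; 0 0 1]
T3·…·T1 = [1 0 12; 1/2 1 -5; 0 0 1]
T4·…·T1 = [1 0 7; 1/2 1 0; 0 0 1]
T5·…·T1 = [1/2 -1 7; 1/2 1 0; 0 0 1]
T6·…·T1 = [1/2 -1 4; 1/2 1 4; 0 0 1]
det M = 1; M⁻¹ = [1 1 -8; -1/2 1/2 0; 0 0 1]
M⁻¹ · (2/3, 26/3)ᵀ = (4/3, 4)ᵀ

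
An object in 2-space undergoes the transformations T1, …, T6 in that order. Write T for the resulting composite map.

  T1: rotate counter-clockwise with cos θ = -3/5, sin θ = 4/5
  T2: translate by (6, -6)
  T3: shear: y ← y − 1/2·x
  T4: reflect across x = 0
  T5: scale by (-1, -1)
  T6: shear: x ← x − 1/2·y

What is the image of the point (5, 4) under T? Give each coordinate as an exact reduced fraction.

T(p) = (-47/20, 43/10)

T1 rotate counter-clockwise with cos θ = -3/5, sin θ = 4/5: (5, 4) → (-31/5, 8/5)
T2 translate by (6, -6): (-31/5, 8/5) → (-1/5, -22/5)
T3 shear: y ← y − 1/2·x: (-1/5, -22/5) → (-1/5, -43/10)
T4 reflect across x = 0: (-1/5, -43/10) → (1/5, -43/10)
T5 scale by (-1, -1): (1/5, -43/10) → (-1/5, 43/10)
T6 shear: x ← x − 1/2·y: (-1/5, 43/10) → (-47/20, 43/10)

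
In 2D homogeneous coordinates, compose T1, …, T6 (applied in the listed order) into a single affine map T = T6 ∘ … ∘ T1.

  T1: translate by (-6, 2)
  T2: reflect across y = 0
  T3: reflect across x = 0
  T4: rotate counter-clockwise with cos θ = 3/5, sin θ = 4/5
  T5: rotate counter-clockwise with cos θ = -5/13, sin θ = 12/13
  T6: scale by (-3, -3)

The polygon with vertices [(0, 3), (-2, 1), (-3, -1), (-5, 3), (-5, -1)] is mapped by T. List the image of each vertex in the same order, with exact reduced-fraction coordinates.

image vertices: (894/65, -1233/65), (1368/65, -951/65), (1653/65, -621/65), (1839/65, -1473/65), (2031/65, -717/65)

T1 translate by (-6, 2): (0, 3) → (-6, 5); (-2, 1) → (-8, 3); (-3, -1) → (-9, 1); (-5, 3) → (-11, 5); (-5, -1) → (-11, 1)
T2 reflect across y = 0: (-6, 5) → (-6, -5); (-8, 3) → (-8, -3); (-9, 1) → (-9, -1); (-11, 5) → (-11, -5); (-11, 1) → (-11, -1)
T3 reflect across x = 0: (-6, -5) → (6, -5); (-8, -3) → (8, -3); (-9, -1) → (9, -1); (-11, -5) → (11, -5); (-11, -1) → (11, -1)
T4 rotate counter-clockwise with cos θ = 3/5, sin θ = 4/5: (6, -5) → (38/5, 9/5); (8, -3) → (36/5, 23/5); (9, -1) → (31/5, 33/5); (11, -5) → (53/5, 29/5); (11, -1) → (37/5, 41/5)
T5 rotate counter-clockwise with cos θ = -5/13, sin θ = 12/13: (38/5, 9/5) → (-298/65, 411/65); (36/5, 23/5) → (-456/65, 317/65); (31/5, 33/5) → (-551/65, 207/65); (53/5, 29/5) → (-613/65, 491/65); (37/5, 41/5) → (-677/65, 239/65)
T6 scale by (-3, -3): (-298/65, 411/65) → (894/65, -1233/65); (-456/65, 317/65) → (1368/65, -951/65); (-551/65, 207/65) → (1653/65, -621/65); (-613/65, 491/65) → (1839/65, -1473/65); (-677/65, 239/65) → (2031/65, -717/65)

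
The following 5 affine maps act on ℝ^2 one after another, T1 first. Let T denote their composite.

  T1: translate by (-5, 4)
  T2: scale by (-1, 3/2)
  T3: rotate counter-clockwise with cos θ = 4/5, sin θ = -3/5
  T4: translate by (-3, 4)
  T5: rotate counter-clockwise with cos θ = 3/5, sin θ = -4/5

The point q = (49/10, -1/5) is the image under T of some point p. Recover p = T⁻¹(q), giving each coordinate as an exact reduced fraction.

p = (0, -5/3)

T1 = [1 0 -5; 0 1 4; 0 0 1]
T2·T1 = [-1 0 5; 0 3/2 6; 0 0 1]
T3·…·T1 = [-4/5 9/10 38/5; 3/5 6/5 9/5; 0 0 1]
T4·…·T1 = [-4/5 9/10 23/5; 3/5 6/5 29/5; 0 0 1]
T5·…·T1 = [0 3/2 37/5; 1 0 -1/5; 0 0 1]
det M = -3/2; M⁻¹ = [0 1 1/5; 2/3 0 -74/15; 0 0 1]
M⁻¹ · (49/10, -1/5)ᵀ = (0, -5/3)ᵀ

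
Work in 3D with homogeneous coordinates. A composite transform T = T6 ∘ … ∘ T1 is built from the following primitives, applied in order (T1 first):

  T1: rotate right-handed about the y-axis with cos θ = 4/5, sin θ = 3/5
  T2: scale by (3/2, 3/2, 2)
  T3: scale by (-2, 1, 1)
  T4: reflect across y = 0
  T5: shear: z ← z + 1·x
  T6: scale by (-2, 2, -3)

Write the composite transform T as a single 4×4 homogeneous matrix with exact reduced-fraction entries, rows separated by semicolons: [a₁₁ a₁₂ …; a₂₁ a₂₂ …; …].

T1 = [4/5 0 3/5 0; 0 1 0 0; -3/5 0 4/5 0; 0 0 0 1]
T2·T1 = [6/5 0 9/10 0; 0 3/2 0 0; -6/5 0 8/5 0; 0 0 0 1]
T3·…·T1 = [-12/5 0 -9/5 0; 0 3/2 0 0; -6/5 0 8/5 0; 0 0 0 1]
T4·…·T1 = [-12/5 0 -9/5 0; 0 -3/2 0 0; -6/5 0 8/5 0; 0 0 0 1]
T5·…·T1 = [-12/5 0 -9/5 0; 0 -3/2 0 0; -18/5 0 -1/5 0; 0 0 0 1]
T6·…·T1 = [24/5 0 18/5 0; 0 -3 0 0; 54/5 0 3/5 0; 0 0 0 1]

T = [24/5 0 18/5 0; 0 -3 0 0; 54/5 0 3/5 0; 0 0 0 1]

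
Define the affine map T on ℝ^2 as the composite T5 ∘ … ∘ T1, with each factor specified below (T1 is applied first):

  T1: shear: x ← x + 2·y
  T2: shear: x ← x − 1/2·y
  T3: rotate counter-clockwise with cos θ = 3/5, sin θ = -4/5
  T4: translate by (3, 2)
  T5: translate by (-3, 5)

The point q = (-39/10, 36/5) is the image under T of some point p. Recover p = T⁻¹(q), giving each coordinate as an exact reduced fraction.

T1 = [1 2 0; 0 1 0; 0 0 1]
T2·T1 = [1 3/2 0; 0 1 0; 0 0 1]
T3·…·T1 = [3/5 17/10 0; -4/5 -3/5 0; 0 0 1]
T4·…·T1 = [3/5 17/10 3; -4/5 -3/5 2; 0 0 1]
T5·…·T1 = [3/5 17/10 0; -4/5 -3/5 7; 0 0 1]
det M = 1; M⁻¹ = [-3/5 -17/10 119/10; 4/5 3/5 -21/5; 0 0 1]
M⁻¹ · (-39/10, 36/5)ᵀ = (2, -3)ᵀ

p = (2, -3)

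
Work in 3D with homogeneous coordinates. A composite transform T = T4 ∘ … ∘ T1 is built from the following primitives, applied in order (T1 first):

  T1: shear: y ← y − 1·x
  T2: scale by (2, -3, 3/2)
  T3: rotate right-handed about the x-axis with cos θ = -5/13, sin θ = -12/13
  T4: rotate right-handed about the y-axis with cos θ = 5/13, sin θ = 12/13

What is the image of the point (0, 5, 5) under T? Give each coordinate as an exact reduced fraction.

T1 shear: y ← y − 1·x: (0, 5, 5) → (0, 5, 5)
T2 scale by (2, -3, 3/2): (0, 5, 5) → (0, -15, 15/2)
T3 rotate right-handed about the x-axis with cos θ = -5/13, sin θ = -12/13: (0, -15, 15/2) → (0, 165/13, 285/26)
T4 rotate right-handed about the y-axis with cos θ = 5/13, sin θ = 12/13: (0, 165/13, 285/26) → (1710/169, 165/13, 1425/338)

T(p) = (1710/169, 165/13, 1425/338)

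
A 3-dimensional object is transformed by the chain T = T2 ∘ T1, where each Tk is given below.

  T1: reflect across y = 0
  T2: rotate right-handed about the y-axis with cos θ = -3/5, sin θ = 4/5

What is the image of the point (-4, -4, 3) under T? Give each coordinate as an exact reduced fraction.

T(p) = (24/5, 4, 7/5)

T1 reflect across y = 0: (-4, -4, 3) → (-4, 4, 3)
T2 rotate right-handed about the y-axis with cos θ = -3/5, sin θ = 4/5: (-4, 4, 3) → (24/5, 4, 7/5)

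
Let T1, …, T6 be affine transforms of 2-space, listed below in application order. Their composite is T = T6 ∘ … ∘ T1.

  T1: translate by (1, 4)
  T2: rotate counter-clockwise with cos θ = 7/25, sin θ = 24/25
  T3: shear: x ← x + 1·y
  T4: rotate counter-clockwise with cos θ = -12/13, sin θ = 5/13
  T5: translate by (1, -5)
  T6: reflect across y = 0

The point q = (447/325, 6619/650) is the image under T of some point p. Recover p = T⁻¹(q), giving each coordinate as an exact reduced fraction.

p = (3/2, 4)

T1 = [1 0 1; 0 1 4; 0 0 1]
T2·T1 = [7/25 -24/25 -89/25; 24/25 7/25 52/25; 0 0 1]
T3·…·T1 = [31/25 -17/25 -37/25; 24/25 7/25 52/25; 0 0 1]
T4·…·T1 = [-492/325 13/25 184/325; -133/325 -13/25 -809/325; 0 0 1]
T5·…·T1 = [-492/325 13/25 509/325; -133/325 -13/25 -2434/325; 0 0 1]
T6·…·T1 = [-492/325 13/25 509/325; 133/325 13/25 2434/325; 0 0 1]
det M = -1; M⁻¹ = [-13/25 13/25 -77/25; 133/325 492/325 -3893/325; 0 0 1]
M⁻¹ · (447/325, 6619/650)ᵀ = (3/2, 4)ᵀ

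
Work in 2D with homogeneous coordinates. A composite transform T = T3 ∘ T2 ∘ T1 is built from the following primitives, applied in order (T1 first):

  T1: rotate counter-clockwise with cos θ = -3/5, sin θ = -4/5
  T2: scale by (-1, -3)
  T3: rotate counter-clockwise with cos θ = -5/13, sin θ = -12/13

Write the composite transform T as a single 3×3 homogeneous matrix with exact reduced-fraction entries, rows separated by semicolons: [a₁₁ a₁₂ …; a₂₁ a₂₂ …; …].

T = [129/65 128/65 0; -96/65 3/65 0; 0 0 1]

T1 = [-3/5 4/5 0; -4/5 -3/5 0; 0 0 1]
T2·T1 = [3/5 -4/5 0; 12/5 9/5 0; 0 0 1]
T3·…·T1 = [129/65 128/65 0; -96/65 3/65 0; 0 0 1]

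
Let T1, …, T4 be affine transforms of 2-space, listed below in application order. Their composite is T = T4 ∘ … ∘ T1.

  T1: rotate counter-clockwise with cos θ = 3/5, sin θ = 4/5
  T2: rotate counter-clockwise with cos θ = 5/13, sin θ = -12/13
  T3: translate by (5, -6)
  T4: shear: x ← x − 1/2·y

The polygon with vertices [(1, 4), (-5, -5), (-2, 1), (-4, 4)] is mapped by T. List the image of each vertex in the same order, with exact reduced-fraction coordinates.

T1 rotate counter-clockwise with cos θ = 3/5, sin θ = 4/5: (1, 4) → (-13/5, 16/5); (-5, -5) → (1, -7); (-2, 1) → (-2, -1); (-4, 4) → (-28/5, -4/5)
T2 rotate counter-clockwise with cos θ = 5/13, sin θ = -12/13: (-13/5, 16/5) → (127/65, 236/65); (1, -7) → (-79/13, -47/13); (-2, -1) → (-22/13, 19/13); (-28/5, -4/5) → (-188/65, 316/65)
T3 translate by (5, -6): (127/65, 236/65) → (452/65, -154/65); (-79/13, -47/13) → (-14/13, -125/13); (-22/13, 19/13) → (43/13, -59/13); (-188/65, 316/65) → (137/65, -74/65)
T4 shear: x ← x − 1/2·y: (452/65, -154/65) → (529/65, -154/65); (-14/13, -125/13) → (97/26, -125/13); (43/13, -59/13) → (145/26, -59/13); (137/65, -74/65) → (174/65, -74/65)

image vertices: (529/65, -154/65), (97/26, -125/13), (145/26, -59/13), (174/65, -74/65)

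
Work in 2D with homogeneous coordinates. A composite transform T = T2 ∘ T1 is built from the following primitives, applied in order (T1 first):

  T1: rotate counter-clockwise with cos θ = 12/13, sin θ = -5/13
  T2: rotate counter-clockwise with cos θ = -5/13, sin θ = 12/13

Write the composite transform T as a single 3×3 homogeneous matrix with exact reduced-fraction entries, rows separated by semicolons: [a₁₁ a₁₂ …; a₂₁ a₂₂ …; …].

T = [0 -1 0; 1 0 0; 0 0 1]

T1 = [12/13 5/13 0; -5/13 12/13 0; 0 0 1]
T2·T1 = [0 -1 0; 1 0 0; 0 0 1]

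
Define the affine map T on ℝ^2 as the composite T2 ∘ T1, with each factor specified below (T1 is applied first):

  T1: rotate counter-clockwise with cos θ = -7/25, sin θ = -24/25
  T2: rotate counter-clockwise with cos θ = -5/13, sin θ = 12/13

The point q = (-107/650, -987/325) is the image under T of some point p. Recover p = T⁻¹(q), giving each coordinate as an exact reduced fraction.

T1 = [-7/25 24/25 0; -24/25 -7/25 0; 0 0 1]
T2·T1 = [323/325 -36/325 0; 36/325 323/325 0; 0 0 1]
det M = 1; M⁻¹ = [323/325 36/325 0; -36/325 323/325 0; 0 0 1]
M⁻¹ · (-107/650, -987/325)ᵀ = (-1/2, -3)ᵀ

p = (-1/2, -3)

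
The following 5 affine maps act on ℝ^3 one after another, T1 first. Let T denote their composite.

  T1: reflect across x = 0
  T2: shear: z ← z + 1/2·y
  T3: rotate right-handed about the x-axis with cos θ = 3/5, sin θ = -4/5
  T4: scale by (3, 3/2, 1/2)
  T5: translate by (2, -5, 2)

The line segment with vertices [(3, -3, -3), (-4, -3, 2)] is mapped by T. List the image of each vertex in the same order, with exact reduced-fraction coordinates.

image vertices: (-7, -131/10, 37/20), (14, -71/10, 67/20)

T1 reflect across x = 0: (3, -3, -3) → (-3, -3, -3); (-4, -3, 2) → (4, -3, 2)
T2 shear: z ← z + 1/2·y: (-3, -3, -3) → (-3, -3, -9/2); (4, -3, 2) → (4, -3, 1/2)
T3 rotate right-handed about the x-axis with cos θ = 3/5, sin θ = -4/5: (-3, -3, -9/2) → (-3, -27/5, -3/10); (4, -3, 1/2) → (4, -7/5, 27/10)
T4 scale by (3, 3/2, 1/2): (-3, -27/5, -3/10) → (-9, -81/10, -3/20); (4, -7/5, 27/10) → (12, -21/10, 27/20)
T5 translate by (2, -5, 2): (-9, -81/10, -3/20) → (-7, -131/10, 37/20); (12, -21/10, 27/20) → (14, -71/10, 67/20)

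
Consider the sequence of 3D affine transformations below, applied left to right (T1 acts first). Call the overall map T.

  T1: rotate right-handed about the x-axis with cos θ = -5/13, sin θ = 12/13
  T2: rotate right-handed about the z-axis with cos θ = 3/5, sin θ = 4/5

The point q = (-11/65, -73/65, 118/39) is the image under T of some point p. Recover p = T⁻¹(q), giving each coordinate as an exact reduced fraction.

p = (-1, 3, -2/3)

T1 = [1 0 0 0; 0 -5/13 -12/13 0; 0 12/13 -5/13 0; 0 0 0 1]
T2·T1 = [3/5 4/13 48/65 0; 4/5 -3/13 -36/65 0; 0 12/13 -5/13 0; 0 0 0 1]
det M = 1; M⁻¹ = [3/5 4/5 0 0; 4/13 -3/13 12/13 0; 48/65 -36/65 -5/13 0; 0 0 0 1]
M⁻¹ · (-11/65, -73/65, 118/39)ᵀ = (-1, 3, -2/3)ᵀ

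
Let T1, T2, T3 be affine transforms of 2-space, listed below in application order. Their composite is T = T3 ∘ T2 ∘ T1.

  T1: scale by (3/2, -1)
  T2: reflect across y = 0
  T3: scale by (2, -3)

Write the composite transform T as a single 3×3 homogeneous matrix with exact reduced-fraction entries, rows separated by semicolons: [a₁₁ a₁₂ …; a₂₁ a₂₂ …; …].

T1 = [3/2 0 0; 0 -1 0; 0 0 1]
T2·T1 = [3/2 0 0; 0 1 0; 0 0 1]
T3·…·T1 = [3 0 0; 0 -3 0; 0 0 1]

T = [3 0 0; 0 -3 0; 0 0 1]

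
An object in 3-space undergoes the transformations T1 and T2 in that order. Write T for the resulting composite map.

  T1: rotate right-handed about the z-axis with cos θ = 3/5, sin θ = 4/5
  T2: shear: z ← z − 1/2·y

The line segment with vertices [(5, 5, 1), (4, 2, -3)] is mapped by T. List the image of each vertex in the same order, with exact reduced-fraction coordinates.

image vertices: (-1, 7, -5/2), (4/5, 22/5, -26/5)

T1 rotate right-handed about the z-axis with cos θ = 3/5, sin θ = 4/5: (5, 5, 1) → (-1, 7, 1); (4, 2, -3) → (4/5, 22/5, -3)
T2 shear: z ← z − 1/2·y: (-1, 7, 1) → (-1, 7, -5/2); (4/5, 22/5, -3) → (4/5, 22/5, -26/5)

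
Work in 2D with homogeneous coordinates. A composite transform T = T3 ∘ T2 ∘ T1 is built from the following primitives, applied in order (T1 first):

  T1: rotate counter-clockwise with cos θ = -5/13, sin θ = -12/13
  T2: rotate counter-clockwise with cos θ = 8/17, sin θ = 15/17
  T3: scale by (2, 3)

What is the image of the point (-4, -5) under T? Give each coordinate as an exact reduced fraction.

T1 rotate counter-clockwise with cos θ = -5/13, sin θ = -12/13: (-4, -5) → (-40/13, 73/13)
T2 rotate counter-clockwise with cos θ = 8/17, sin θ = 15/17: (-40/13, 73/13) → (-1415/221, -16/221)
T3 scale by (2, 3): (-1415/221, -16/221) → (-2830/221, -48/221)

T(p) = (-2830/221, -48/221)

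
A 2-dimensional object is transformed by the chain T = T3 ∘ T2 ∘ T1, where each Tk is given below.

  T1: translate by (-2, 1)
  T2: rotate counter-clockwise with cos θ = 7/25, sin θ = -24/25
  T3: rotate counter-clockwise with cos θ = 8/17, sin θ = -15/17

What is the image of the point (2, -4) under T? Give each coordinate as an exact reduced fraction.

T1 translate by (-2, 1): (2, -4) → (0, -3)
T2 rotate counter-clockwise with cos θ = 7/25, sin θ = -24/25: (0, -3) → (-72/25, -21/25)
T3 rotate counter-clockwise with cos θ = 8/17, sin θ = -15/17: (-72/25, -21/25) → (-891/425, 912/425)

T(p) = (-891/425, 912/425)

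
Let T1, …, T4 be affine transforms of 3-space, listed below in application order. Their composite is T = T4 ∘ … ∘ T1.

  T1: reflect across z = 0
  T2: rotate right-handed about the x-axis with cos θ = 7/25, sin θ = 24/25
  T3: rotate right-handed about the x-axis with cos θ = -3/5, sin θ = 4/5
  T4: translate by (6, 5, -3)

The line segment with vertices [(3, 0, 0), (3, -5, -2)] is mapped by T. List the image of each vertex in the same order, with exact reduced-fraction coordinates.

image vertices: (9, 5, -3), (9, 1298/125, -389/125)

T1 reflect across z = 0: (3, 0, 0) → (3, 0, 0); (3, -5, -2) → (3, -5, 2)
T2 rotate right-handed about the x-axis with cos θ = 7/25, sin θ = 24/25: (3, 0, 0) → (3, 0, 0); (3, -5, 2) → (3, -83/25, -106/25)
T3 rotate right-handed about the x-axis with cos θ = -3/5, sin θ = 4/5: (3, 0, 0) → (3, 0, 0); (3, -83/25, -106/25) → (3, 673/125, -14/125)
T4 translate by (6, 5, -3): (3, 0, 0) → (9, 5, -3); (3, 673/125, -14/125) → (9, 1298/125, -389/125)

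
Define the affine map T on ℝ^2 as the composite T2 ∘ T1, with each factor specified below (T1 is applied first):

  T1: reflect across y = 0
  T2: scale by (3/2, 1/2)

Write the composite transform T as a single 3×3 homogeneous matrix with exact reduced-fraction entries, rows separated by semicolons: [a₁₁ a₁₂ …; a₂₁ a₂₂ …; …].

T = [3/2 0 0; 0 -1/2 0; 0 0 1]

T1 = [1 0 0; 0 -1 0; 0 0 1]
T2·T1 = [3/2 0 0; 0 -1/2 0; 0 0 1]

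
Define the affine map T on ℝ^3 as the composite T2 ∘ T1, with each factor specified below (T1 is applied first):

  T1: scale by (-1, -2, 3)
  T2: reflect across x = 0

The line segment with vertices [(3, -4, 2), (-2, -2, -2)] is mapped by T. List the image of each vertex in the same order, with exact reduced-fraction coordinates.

T1 scale by (-1, -2, 3): (3, -4, 2) → (-3, 8, 6); (-2, -2, -2) → (2, 4, -6)
T2 reflect across x = 0: (-3, 8, 6) → (3, 8, 6); (2, 4, -6) → (-2, 4, -6)

image vertices: (3, 8, 6), (-2, 4, -6)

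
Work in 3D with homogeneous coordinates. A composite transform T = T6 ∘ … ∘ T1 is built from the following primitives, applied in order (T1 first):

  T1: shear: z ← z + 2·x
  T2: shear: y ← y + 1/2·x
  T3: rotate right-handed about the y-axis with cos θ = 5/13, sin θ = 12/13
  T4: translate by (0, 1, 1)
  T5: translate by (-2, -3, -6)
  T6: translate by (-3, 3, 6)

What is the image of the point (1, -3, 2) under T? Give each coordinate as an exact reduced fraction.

T(p) = (-12/13, -3/2, 21/13)

T1 shear: z ← z + 2·x: (1, -3, 2) → (1, -3, 4)
T2 shear: y ← y + 1/2·x: (1, -3, 4) → (1, -5/2, 4)
T3 rotate right-handed about the y-axis with cos θ = 5/13, sin θ = 12/13: (1, -5/2, 4) → (53/13, -5/2, 8/13)
T4 translate by (0, 1, 1): (53/13, -5/2, 8/13) → (53/13, -3/2, 21/13)
T5 translate by (-2, -3, -6): (53/13, -3/2, 21/13) → (27/13, -9/2, -57/13)
T6 translate by (-3, 3, 6): (27/13, -9/2, -57/13) → (-12/13, -3/2, 21/13)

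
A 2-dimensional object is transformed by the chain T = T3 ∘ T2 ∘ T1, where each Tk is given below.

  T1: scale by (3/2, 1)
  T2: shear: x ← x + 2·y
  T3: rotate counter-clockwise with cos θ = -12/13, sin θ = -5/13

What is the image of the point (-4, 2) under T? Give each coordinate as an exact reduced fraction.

T(p) = (34/13, -14/13)

T1 scale by (3/2, 1): (-4, 2) → (-6, 2)
T2 shear: x ← x + 2·y: (-6, 2) → (-2, 2)
T3 rotate counter-clockwise with cos θ = -12/13, sin θ = -5/13: (-2, 2) → (34/13, -14/13)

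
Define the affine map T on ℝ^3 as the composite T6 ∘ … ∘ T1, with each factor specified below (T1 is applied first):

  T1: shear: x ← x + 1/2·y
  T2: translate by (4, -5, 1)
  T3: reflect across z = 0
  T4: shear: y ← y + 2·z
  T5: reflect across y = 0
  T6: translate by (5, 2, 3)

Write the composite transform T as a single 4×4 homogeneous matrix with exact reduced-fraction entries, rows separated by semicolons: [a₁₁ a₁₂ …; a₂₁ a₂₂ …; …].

T = [1 1/2 0 9; 0 -1 2 9; 0 0 -1 2; 0 0 0 1]

T1 = [1 1/2 0 0; 0 1 0 0; 0 0 1 0; 0 0 0 1]
T2·T1 = [1 1/2 0 4; 0 1 0 -5; 0 0 1 1; 0 0 0 1]
T3·…·T1 = [1 1/2 0 4; 0 1 0 -5; 0 0 -1 -1; 0 0 0 1]
T4·…·T1 = [1 1/2 0 4; 0 1 -2 -7; 0 0 -1 -1; 0 0 0 1]
T5·…·T1 = [1 1/2 0 4; 0 -1 2 7; 0 0 -1 -1; 0 0 0 1]
T6·…·T1 = [1 1/2 0 9; 0 -1 2 9; 0 0 -1 2; 0 0 0 1]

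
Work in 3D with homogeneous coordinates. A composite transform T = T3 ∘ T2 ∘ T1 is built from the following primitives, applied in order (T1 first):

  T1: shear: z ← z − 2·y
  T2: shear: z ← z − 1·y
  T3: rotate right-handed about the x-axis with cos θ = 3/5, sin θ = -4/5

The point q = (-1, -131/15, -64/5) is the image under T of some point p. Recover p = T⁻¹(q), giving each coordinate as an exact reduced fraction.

T1 = [1 0 0 0; 0 1 0 0; 0 -2 1 0; 0 0 0 1]
T2·T1 = [1 0 0 0; 0 1 0 0; 0 -3 1 0; 0 0 0 1]
T3·…·T1 = [1 0 0 0; 0 -9/5 4/5 0; 0 -13/5 3/5 0; 0 0 0 1]
det M = 1; M⁻¹ = [1 0 0 0; 0 3/5 -4/5 0; 0 13/5 -9/5 0; 0 0 0 1]
M⁻¹ · (-1, -131/15, -64/5)ᵀ = (-1, 5, 1/3)ᵀ

p = (-1, 5, 1/3)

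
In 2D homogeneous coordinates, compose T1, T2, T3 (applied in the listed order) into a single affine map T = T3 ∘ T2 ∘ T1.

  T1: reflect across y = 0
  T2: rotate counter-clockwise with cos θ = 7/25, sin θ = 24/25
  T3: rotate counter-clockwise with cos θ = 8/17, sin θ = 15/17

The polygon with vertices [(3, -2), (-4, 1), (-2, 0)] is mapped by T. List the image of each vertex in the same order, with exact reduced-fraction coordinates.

image vertices: (-1506/425, 283/425), (89/25, -52/25), (608/425, -594/425)

T1 reflect across y = 0: (3, -2) → (3, 2); (-4, 1) → (-4, -1); (-2, 0) → (-2, 0)
T2 rotate counter-clockwise with cos θ = 7/25, sin θ = 24/25: (3, 2) → (-27/25, 86/25); (-4, -1) → (-4/25, -103/25); (-2, 0) → (-14/25, -48/25)
T3 rotate counter-clockwise with cos θ = 8/17, sin θ = 15/17: (-27/25, 86/25) → (-1506/425, 283/425); (-4/25, -103/25) → (89/25, -52/25); (-14/25, -48/25) → (608/425, -594/425)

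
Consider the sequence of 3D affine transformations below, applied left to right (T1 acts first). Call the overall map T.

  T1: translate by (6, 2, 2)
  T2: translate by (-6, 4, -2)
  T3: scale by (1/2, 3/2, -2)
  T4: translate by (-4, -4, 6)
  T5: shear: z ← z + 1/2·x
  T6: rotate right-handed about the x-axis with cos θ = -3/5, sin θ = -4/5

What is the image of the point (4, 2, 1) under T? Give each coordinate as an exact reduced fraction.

T(p) = (-2, -12/5, -41/5)

T1 translate by (6, 2, 2): (4, 2, 1) → (10, 4, 3)
T2 translate by (-6, 4, -2): (10, 4, 3) → (4, 8, 1)
T3 scale by (1/2, 3/2, -2): (4, 8, 1) → (2, 12, -2)
T4 translate by (-4, -4, 6): (2, 12, -2) → (-2, 8, 4)
T5 shear: z ← z + 1/2·x: (-2, 8, 4) → (-2, 8, 3)
T6 rotate right-handed about the x-axis with cos θ = -3/5, sin θ = -4/5: (-2, 8, 3) → (-2, -12/5, -41/5)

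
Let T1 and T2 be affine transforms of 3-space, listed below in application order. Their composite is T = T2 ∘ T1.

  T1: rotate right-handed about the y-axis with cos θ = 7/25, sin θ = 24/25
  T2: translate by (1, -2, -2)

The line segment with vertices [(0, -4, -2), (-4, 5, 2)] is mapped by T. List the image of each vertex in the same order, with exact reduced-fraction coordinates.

image vertices: (-23/25, -6, -64/25), (9/5, 3, 12/5)

T1 rotate right-handed about the y-axis with cos θ = 7/25, sin θ = 24/25: (0, -4, -2) → (-48/25, -4, -14/25); (-4, 5, 2) → (4/5, 5, 22/5)
T2 translate by (1, -2, -2): (-48/25, -4, -14/25) → (-23/25, -6, -64/25); (4/5, 5, 22/5) → (9/5, 3, 12/5)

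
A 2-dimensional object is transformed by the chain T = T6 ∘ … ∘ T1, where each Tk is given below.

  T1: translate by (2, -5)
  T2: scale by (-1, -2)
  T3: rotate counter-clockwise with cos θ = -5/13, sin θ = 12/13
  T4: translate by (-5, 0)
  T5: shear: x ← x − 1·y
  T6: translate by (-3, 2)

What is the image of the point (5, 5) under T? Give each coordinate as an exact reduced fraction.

T1 translate by (2, -5): (5, 5) → (7, 0)
T2 scale by (-1, -2): (7, 0) → (-7, 0)
T3 rotate counter-clockwise with cos θ = -5/13, sin θ = 12/13: (-7, 0) → (35/13, -84/13)
T4 translate by (-5, 0): (35/13, -84/13) → (-30/13, -84/13)
T5 shear: x ← x − 1·y: (-30/13, -84/13) → (54/13, -84/13)
T6 translate by (-3, 2): (54/13, -84/13) → (15/13, -58/13)

T(p) = (15/13, -58/13)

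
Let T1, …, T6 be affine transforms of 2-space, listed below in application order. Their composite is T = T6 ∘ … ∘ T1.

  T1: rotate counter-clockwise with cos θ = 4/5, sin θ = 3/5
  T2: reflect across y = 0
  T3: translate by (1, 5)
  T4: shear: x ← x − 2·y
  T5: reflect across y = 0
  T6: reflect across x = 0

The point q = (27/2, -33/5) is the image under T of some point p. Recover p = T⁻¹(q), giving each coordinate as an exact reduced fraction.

T1 = [4/5 -3/5 0; 3/5 4/5 0; 0 0 1]
T2·T1 = [4/5 -3/5 0; -3/5 -4/5 0; 0 0 1]
T3·…·T1 = [4/5 -3/5 1; -3/5 -4/5 5; 0 0 1]
T4·…·T1 = [2 1 -9; -3/5 -4/5 5; 0 0 1]
T5·…·T1 = [2 1 -9; 3/5 4/5 -5; 0 0 1]
T6·…·T1 = [-2 -1 9; 3/5 4/5 -5; 0 0 1]
det M = -1; M⁻¹ = [-4/5 -1 11/5; 3/5 2 23/5; 0 0 1]
M⁻¹ · (27/2, -33/5)ᵀ = (-2, -1/2)ᵀ

p = (-2, -1/2)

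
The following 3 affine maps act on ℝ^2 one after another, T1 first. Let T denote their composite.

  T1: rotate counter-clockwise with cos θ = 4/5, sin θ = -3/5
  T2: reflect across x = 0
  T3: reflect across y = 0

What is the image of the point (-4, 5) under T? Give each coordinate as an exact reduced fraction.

T1 rotate counter-clockwise with cos θ = 4/5, sin θ = -3/5: (-4, 5) → (-1/5, 32/5)
T2 reflect across x = 0: (-1/5, 32/5) → (1/5, 32/5)
T3 reflect across y = 0: (1/5, 32/5) → (1/5, -32/5)

T(p) = (1/5, -32/5)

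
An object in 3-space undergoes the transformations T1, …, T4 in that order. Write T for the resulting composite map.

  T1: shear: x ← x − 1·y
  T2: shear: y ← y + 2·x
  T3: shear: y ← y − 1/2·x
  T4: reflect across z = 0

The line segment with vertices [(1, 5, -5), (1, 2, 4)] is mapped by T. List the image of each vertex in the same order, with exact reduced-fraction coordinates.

T1 shear: x ← x − 1·y: (1, 5, -5) → (-4, 5, -5); (1, 2, 4) → (-1, 2, 4)
T2 shear: y ← y + 2·x: (-4, 5, -5) → (-4, -3, -5); (-1, 2, 4) → (-1, 0, 4)
T3 shear: y ← y − 1/2·x: (-4, -3, -5) → (-4, -1, -5); (-1, 0, 4) → (-1, 1/2, 4)
T4 reflect across z = 0: (-4, -1, -5) → (-4, -1, 5); (-1, 1/2, 4) → (-1, 1/2, -4)

image vertices: (-4, -1, 5), (-1, 1/2, -4)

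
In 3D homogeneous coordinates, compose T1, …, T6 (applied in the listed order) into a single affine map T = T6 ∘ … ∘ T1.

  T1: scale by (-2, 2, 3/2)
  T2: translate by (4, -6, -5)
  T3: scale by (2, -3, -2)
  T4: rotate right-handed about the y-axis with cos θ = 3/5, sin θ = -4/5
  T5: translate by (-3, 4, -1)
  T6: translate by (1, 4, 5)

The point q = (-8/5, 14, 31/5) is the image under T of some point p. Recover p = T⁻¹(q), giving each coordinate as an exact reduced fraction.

T1 = [-2 0 0 0; 0 2 0 0; 0 0 3/2 0; 0 0 0 1]
T2·T1 = [-2 0 0 4; 0 2 0 -6; 0 0 3/2 -5; 0 0 0 1]
T3·…·T1 = [-4 0 0 8; 0 -6 0 18; 0 0 -3 10; 0 0 0 1]
T4·…·T1 = [-12/5 0 12/5 -16/5; 0 -6 0 18; -16/5 0 -9/5 62/5; 0 0 0 1]
T5·…·T1 = [-12/5 0 12/5 -31/5; 0 -6 0 22; -16/5 0 -9/5 57/5; 0 0 0 1]
T6·…·T1 = [-12/5 0 12/5 -26/5; 0 -6 0 26; -16/5 0 -9/5 82/5; 0 0 0 1]
det M = -72; M⁻¹ = [-3/20 0 -1/5 5/2; 0 -1/6 0 13/3; 4/15 0 -1/5 14/3; 0 0 0 1]
M⁻¹ · (-8/5, 14, 31/5)ᵀ = (3/2, 2, 3)ᵀ

p = (3/2, 2, 3)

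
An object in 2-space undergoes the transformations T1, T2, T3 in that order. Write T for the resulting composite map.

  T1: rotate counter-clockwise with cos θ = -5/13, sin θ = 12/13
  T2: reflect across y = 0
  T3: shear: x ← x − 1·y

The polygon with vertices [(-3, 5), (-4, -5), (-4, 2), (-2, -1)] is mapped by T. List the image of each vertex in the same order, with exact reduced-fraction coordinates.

T1 rotate counter-clockwise with cos θ = -5/13, sin θ = 12/13: (-3, 5) → (-45/13, -61/13); (-4, -5) → (80/13, -23/13); (-4, 2) → (-4/13, -58/13); (-2, -1) → (22/13, -19/13)
T2 reflect across y = 0: (-45/13, -61/13) → (-45/13, 61/13); (80/13, -23/13) → (80/13, 23/13); (-4/13, -58/13) → (-4/13, 58/13); (22/13, -19/13) → (22/13, 19/13)
T3 shear: x ← x − 1·y: (-45/13, 61/13) → (-106/13, 61/13); (80/13, 23/13) → (57/13, 23/13); (-4/13, 58/13) → (-62/13, 58/13); (22/13, 19/13) → (3/13, 19/13)

image vertices: (-106/13, 61/13), (57/13, 23/13), (-62/13, 58/13), (3/13, 19/13)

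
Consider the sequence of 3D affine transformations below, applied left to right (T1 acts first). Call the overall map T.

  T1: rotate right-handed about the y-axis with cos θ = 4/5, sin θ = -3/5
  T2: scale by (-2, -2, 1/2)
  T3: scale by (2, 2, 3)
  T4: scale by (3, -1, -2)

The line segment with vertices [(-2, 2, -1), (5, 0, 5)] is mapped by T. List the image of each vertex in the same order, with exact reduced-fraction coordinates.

T1 rotate right-handed about the y-axis with cos θ = 4/5, sin θ = -3/5: (-2, 2, -1) → (-1, 2, -2); (5, 0, 5) → (1, 0, 7)
T2 scale by (-2, -2, 1/2): (-1, 2, -2) → (2, -4, -1); (1, 0, 7) → (-2, 0, 7/2)
T3 scale by (2, 2, 3): (2, -4, -1) → (4, -8, -3); (-2, 0, 7/2) → (-4, 0, 21/2)
T4 scale by (3, -1, -2): (4, -8, -3) → (12, 8, 6); (-4, 0, 21/2) → (-12, 0, -21)

image vertices: (12, 8, 6), (-12, 0, -21)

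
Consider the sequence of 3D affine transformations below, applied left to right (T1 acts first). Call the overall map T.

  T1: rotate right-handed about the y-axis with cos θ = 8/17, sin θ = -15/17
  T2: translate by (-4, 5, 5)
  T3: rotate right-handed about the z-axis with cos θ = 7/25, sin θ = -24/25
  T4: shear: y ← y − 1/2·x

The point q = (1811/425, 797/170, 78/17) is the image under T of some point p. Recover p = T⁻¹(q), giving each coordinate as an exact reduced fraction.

T1 = [8/17 0 -15/17 0; 0 1 0 0; 15/17 0 8/17 0; 0 0 0 1]
T2·T1 = [8/17 0 -15/17 -4; 0 1 0 5; 15/17 0 8/17 5; 0 0 0 1]
T3·…·T1 = [56/425 24/25 -21/85 92/25; -192/425 7/25 72/85 131/25; 15/17 0 8/17 5; 0 0 0 1]
T4·…·T1 = [56/425 24/25 -21/85 92/25; -44/85 -1/5 33/34 17/5; 15/17 0 8/17 5; 0 0 0 1]
det M = 1; M⁻¹ = [-8/85 -192/425 15/17 -43/17; 11/10 7/25 0 -5; 3/17 72/85 8/17 -100/17; 0 0 0 1]
M⁻¹ · (1811/425, 797/170, 78/17)ᵀ = (-1, 1, 1)ᵀ

p = (-1, 1, 1)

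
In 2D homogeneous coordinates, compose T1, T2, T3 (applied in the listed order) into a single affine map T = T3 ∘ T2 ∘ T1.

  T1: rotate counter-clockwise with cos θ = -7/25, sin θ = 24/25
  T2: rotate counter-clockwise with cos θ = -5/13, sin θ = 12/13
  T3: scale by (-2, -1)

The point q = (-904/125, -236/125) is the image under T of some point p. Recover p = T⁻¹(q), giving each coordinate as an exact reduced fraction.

p = (-4, 4/5)

T1 = [-7/25 -24/25 0; 24/25 -7/25 0; 0 0 1]
T2·T1 = [-253/325 204/325 0; -204/325 -253/325 0; 0 0 1]
T3·…·T1 = [506/325 -408/325 0; 204/325 253/325 0; 0 0 1]
det M = 2; M⁻¹ = [253/650 204/325 0; -102/325 253/325 0; 0 0 1]
M⁻¹ · (-904/125, -236/125)ᵀ = (-4, 4/5)ᵀ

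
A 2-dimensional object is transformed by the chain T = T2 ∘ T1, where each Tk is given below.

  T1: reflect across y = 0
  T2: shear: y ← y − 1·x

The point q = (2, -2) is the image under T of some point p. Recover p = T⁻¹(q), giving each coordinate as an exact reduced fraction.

p = (2, 0)

T1 = [1 0 0; 0 -1 0; 0 0 1]
T2·T1 = [1 0 0; -1 -1 0; 0 0 1]
det M = -1; M⁻¹ = [1 0 0; -1 -1 0; 0 0 1]
M⁻¹ · (2, -2)ᵀ = (2, 0)ᵀ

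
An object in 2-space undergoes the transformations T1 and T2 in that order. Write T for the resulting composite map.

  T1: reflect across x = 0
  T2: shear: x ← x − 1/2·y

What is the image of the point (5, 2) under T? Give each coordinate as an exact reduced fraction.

T1 reflect across x = 0: (5, 2) → (-5, 2)
T2 shear: x ← x − 1/2·y: (-5, 2) → (-6, 2)

T(p) = (-6, 2)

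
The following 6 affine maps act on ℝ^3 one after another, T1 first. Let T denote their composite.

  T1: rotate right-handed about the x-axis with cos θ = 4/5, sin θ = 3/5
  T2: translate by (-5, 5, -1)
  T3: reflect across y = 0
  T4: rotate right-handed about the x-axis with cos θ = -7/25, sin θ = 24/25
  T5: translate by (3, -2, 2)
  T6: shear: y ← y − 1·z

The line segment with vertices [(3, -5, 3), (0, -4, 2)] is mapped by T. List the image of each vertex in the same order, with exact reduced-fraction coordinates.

image vertices: (1, -488/125, 402/125), (-2, -254/125, 241/125)

T1 rotate right-handed about the x-axis with cos θ = 4/5, sin θ = 3/5: (3, -5, 3) → (3, -29/5, -3/5); (0, -4, 2) → (0, -22/5, -4/5)
T2 translate by (-5, 5, -1): (3, -29/5, -3/5) → (-2, -4/5, -8/5); (0, -22/5, -4/5) → (-5, 3/5, -9/5)
T3 reflect across y = 0: (-2, -4/5, -8/5) → (-2, 4/5, -8/5); (-5, 3/5, -9/5) → (-5, -3/5, -9/5)
T4 rotate right-handed about the x-axis with cos θ = -7/25, sin θ = 24/25: (-2, 4/5, -8/5) → (-2, 164/125, 152/125); (-5, -3/5, -9/5) → (-5, 237/125, -9/125)
T5 translate by (3, -2, 2): (-2, 164/125, 152/125) → (1, -86/125, 402/125); (-5, 237/125, -9/125) → (-2, -13/125, 241/125)
T6 shear: y ← y − 1·z: (1, -86/125, 402/125) → (1, -488/125, 402/125); (-2, -13/125, 241/125) → (-2, -254/125, 241/125)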